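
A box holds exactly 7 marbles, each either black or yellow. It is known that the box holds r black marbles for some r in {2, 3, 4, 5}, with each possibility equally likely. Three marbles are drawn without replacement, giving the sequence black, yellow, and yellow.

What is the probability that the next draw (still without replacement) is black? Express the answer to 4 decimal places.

Compute the likelihood of the observed sequence for each case: P(data | r = 2) = (2/7)(5/6)(4/5) = 4/21; P(data | r = 3) = (3/7)(4/6)(3/5) = 6/35; P(data | r = 4) = (4/7)(3/6)(2/5) = 4/35; P(data | r = 5) = (5/7)(2/6)(1/5) = 1/21.
The prior-weighted likelihoods are 1/4 · 4/21 = 1/21, 1/4 · 6/35 = 3/70, 1/4 · 4/35 = 1/35, 1/4 · 1/21 = 1/84; with total 11/84.
The posterior is then P(r = 2 | data) = 4/11, P(r = 3 | data) = 18/55, P(r = 4 | data) = 12/55, P(r = 5 | data) = 1/11.
Averaging over the posterior, P(black next | data) = (1/4)(4/11) + (1/2)(18/55) + (3/4)(12/55) + (1)(1/11) = 28/55.

0.5091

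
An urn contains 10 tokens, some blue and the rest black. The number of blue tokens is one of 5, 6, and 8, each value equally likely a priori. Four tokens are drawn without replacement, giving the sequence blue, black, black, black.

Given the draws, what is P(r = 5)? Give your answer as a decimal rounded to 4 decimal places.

For each hypothesis, P(data | H) works out to: P(data | r = 5) = (5/10)(5/9)(4/8)(3/7) = 0.059524; P(data | r = 6) = (6/10)(4/9)(3/8)(2/7) = 0.028571; P(data | r = 8) = (8/10)(2/9)(1/8)(0/7) = 0.
Weighting by the prior gives 1/3 · 0.059524 = 0.019841, 1/3 · 0.028571 = 0.0095238, 1/3 · 0 = 0; with total 0.029365.
By Bayes' rule, P(r = 5 | data) = (0.019841) / (0.029365) = 0.67568.

0.6757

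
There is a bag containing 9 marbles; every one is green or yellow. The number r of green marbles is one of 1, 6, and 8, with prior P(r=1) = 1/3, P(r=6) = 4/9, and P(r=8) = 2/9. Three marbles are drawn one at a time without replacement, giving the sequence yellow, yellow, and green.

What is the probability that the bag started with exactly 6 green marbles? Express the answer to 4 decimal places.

For each hypothesis, P(data | H) works out to: P(data | r = 1) = (8/9)(7/8)(1/7) = 1/9; P(data | r = 6) = (3/9)(2/8)(6/7) = 1/14; P(data | r = 8) = (1/9)(0/8) = 0.
Weighting by the prior gives 1/3 · 1/9 = 1/27, 4/9 · 1/14 = 2/63, 2/9 · 0 = 0; with total 13/189.
Therefore the posterior P(r = 6 | data) = (2/63) / (13/189) = 6/13.

0.4615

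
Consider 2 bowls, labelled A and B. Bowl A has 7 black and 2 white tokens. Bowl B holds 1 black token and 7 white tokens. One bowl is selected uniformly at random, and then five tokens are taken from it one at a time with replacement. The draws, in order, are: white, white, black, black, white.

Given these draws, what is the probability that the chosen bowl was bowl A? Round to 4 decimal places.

Under each hypothesis, the probability of the observed sequence is: P(data | bowl A) = (2/9)(2/9)(7/9)(7/9)(2/9) = 0.0066386; P(data | bowl B) = (7/8)(7/8)(1/8)(1/8)(7/8) = 0.010468.
Weighting by the prior gives 1/2 · 0.0066386 = 0.0033193, 1/2 · 0.010468 = 0.0052338; summing to 0.008553.
Hence P(bowl A | data) = (0.0033193) / (0.008553) = 0.38808.

0.3881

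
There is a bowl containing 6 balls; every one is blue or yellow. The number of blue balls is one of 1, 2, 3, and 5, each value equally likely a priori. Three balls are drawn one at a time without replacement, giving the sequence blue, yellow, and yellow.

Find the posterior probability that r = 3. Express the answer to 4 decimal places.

0.2903

For each hypothesis, P(data | H) works out to: P(data | r = 1) = (1/6)(5/5)(4/4) = 1/6; P(data | r = 2) = (2/6)(4/5)(3/4) = 1/5; P(data | r = 3) = (3/6)(3/5)(2/4) = 3/20; P(data | r = 5) = (5/6)(1/5)(0/4) = 0.
Weighting by the prior gives 1/4 · 1/6 = 1/24, 1/4 · 1/5 = 1/20, 1/4 · 3/20 = 3/80, 1/4 · 0 = 0; summing to 31/240.
So P(r = 3 | data) = (3/80) / (31/240) = 9/31.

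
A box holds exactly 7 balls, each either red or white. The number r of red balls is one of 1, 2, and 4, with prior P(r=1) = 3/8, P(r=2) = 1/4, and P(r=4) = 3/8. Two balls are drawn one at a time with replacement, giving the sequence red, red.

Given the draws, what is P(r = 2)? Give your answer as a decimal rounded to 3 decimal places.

0.136

Compute the likelihood of the observed sequence for each case: P(data | r = 1) = (1/7)(1/7) = 1/49; P(data | r = 2) = (2/7)(2/7) = 4/49; P(data | r = 4) = (4/7)(4/7) = 16/49.
Weighting by the prior gives 3/8 · 1/49 = 3/392, 1/4 · 4/49 = 1/49, 3/8 · 16/49 = 6/49; these sum to 59/392.
By Bayes' rule, P(r = 2 | data) = (1/49) / (59/392) = 8/59.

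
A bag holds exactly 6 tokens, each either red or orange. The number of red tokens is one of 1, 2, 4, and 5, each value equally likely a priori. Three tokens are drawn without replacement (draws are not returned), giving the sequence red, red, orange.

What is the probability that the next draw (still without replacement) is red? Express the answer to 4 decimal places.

Compute the likelihood of the observed sequence for each case: P(data | r = 1) = (1/6)(0/5) = 0; P(data | r = 2) = (2/6)(1/5)(4/4) = 1/15; P(data | r = 4) = (4/6)(3/5)(2/4) = 1/5; P(data | r = 5) = (5/6)(4/5)(1/4) = 1/6.
Weighting by the prior gives 1/4 · 0 = 0, 1/4 · 1/15 = 1/60, 1/4 · 1/5 = 1/20, 1/4 · 1/6 = 1/24; summing to 13/120.
Normalising, the posterior is P(r = 1 | data) = 0, P(r = 2 | data) = 2/13, P(r = 4 | data) = 6/13, P(r = 5 | data) = 5/13.
Averaging over the posterior, P(red next | data) = (0)(2/13) + (2/3)(6/13) + (1)(5/13) = 9/13.

0.6923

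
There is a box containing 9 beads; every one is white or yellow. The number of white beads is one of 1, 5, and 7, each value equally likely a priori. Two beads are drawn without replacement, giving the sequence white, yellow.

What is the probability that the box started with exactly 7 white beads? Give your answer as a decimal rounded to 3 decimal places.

Under each hypothesis, the probability of the observed sequence is: P(data | r = 1) = (1/9)(8/8) = 1/9; P(data | r = 5) = (5/9)(4/8) = 5/18; P(data | r = 7) = (7/9)(2/8) = 7/36.
The prior-weighted likelihoods are 1/3 · 1/9 = 1/27, 1/3 · 5/18 = 5/54, 1/3 · 7/36 = 7/108; summing to 7/36.
So P(r = 7 | data) = (7/108) / (7/36) = 1/3.

0.333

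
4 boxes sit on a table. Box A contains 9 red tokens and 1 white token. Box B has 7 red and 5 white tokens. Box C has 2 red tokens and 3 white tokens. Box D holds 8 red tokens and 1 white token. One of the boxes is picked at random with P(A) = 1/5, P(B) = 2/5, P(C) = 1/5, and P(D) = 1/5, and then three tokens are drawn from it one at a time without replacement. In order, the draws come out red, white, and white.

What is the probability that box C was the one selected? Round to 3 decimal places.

0.485

For each hypothesis, P(data | H) works out to: P(data | box A) = (9/10)(1/9)(0/8) = 0; P(data | box B) = (7/12)(5/11)(4/10) = 7/66; P(data | box C) = (2/5)(3/4)(2/3) = 1/5; P(data | box D) = (8/9)(1/8)(0/7) = 0.
The prior-weighted likelihoods are 1/5 · 0 = 0, 2/5 · 7/66 = 7/165, 1/5 · 1/5 = 1/25, 1/5 · 0 = 0; summing to 68/825.
By Bayes' rule, P(box C | data) = (1/25) / (68/825) = 33/68.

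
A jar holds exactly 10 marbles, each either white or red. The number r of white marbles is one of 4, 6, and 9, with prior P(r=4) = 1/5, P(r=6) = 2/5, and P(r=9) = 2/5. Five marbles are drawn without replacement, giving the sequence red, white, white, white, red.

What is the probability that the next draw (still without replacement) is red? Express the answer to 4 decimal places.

0.4800

Under each hypothesis, the probability of the observed sequence is: P(data | r = 4) = (6/10)(4/9)(3/8)(2/7)(5/6) = 1/42; P(data | r = 6) = (4/10)(6/9)(5/8)(4/7)(3/6) = 1/21; P(data | r = 9) = (1/10)(9/9)(8/8)(7/7)(0/6) = 0.
Multiplying each by its prior: 1/5 · 1/42 = 1/210, 2/5 · 1/21 = 2/105, 2/5 · 0 = 0; these sum to 1/42.
Normalising, the posterior is P(r = 4 | data) = 1/5, P(r = 6 | data) = 4/5, P(r = 9 | data) = 0.
Averaging over the posterior, P(red next | data) = (4/5)(1/5) + (2/5)(4/5) = 12/25.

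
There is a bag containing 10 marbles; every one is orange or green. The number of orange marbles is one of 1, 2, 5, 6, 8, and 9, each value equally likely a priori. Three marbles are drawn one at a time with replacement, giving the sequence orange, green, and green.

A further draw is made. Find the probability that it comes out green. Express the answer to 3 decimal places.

Under each hypothesis, the probability of the observed sequence is: P(data | r = 1) = (1/10)(9/10)(9/10) = 0.081; P(data | r = 2) = (2/10)(8/10)(8/10) = 0.128; P(data | r = 5) = (5/10)(5/10)(5/10) = 0.125; P(data | r = 6) = (6/10)(4/10)(4/10) = 0.096; P(data | r = 8) = (8/10)(2/10)(2/10) = 0.032; P(data | r = 9) = (9/10)(1/10)(1/10) = 0.009.
Weighting by the prior gives 1/6 · 0.081 = 0.0135, 1/6 · 0.128 = 0.021333, 1/6 · 0.125 = 0.020833, 1/6 · 0.096 = 0.016, 1/6 · 0.032 = 0.0053333, 1/6 · 0.009 = 0.0015; summing to 0.0785.
The posterior is then P(r = 1 | data) = 0.17197, P(r = 2 | data) = 0.27176, P(r = 5 | data) = 0.26539, P(r = 6 | data) = 0.20382, P(r = 8 | data) = 0.067941, P(r = 9 | data) = 0.019108.
Averaging over the posterior, P(green next | data) = (9/10)(0.17197) + (4/5)(0.27176) + (1/2)(0.26539) + (2/5)(0.20382) + (1/5)(0.067941) + (1/10)(0.019108) = 0.60191.

0.602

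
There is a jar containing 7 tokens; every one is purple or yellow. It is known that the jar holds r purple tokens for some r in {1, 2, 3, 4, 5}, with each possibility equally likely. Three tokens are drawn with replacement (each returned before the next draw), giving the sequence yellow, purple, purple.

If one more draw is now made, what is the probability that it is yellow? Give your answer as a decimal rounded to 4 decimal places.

Compute the likelihood of the observed sequence for each case: P(data | r = 1) = (6/7)(1/7)(1/7) = 0.017493; P(data | r = 2) = (5/7)(2/7)(2/7) = 0.058309; P(data | r = 3) = (4/7)(3/7)(3/7) = 0.10496; P(data | r = 4) = (3/7)(4/7)(4/7) = 0.13994; P(data | r = 5) = (2/7)(5/7)(5/7) = 0.14577.
The prior-weighted likelihoods are 1/5 · 0.017493 = 0.0034985, 1/5 · 0.058309 = 0.011662, 1/5 · 0.10496 = 0.020991, 1/5 · 0.13994 = 0.027988, 1/5 · 0.14577 = 0.029155; summing to 0.093294.
Dividing through by the total gives posterior P(r = 1 | data) = 0.0375, P(r = 2 | data) = 0.125, P(r = 3 | data) = 0.225, P(r = 4 | data) = 0.3, P(r = 5 | data) = 0.3125.
The predictive probability is P(yellow next | data) = (6/7)(0.0375) + (5/7)(0.125) + (4/7)(0.225) + (3/7)(0.3) + (2/7)(0.3125) = 0.46786.

0.4679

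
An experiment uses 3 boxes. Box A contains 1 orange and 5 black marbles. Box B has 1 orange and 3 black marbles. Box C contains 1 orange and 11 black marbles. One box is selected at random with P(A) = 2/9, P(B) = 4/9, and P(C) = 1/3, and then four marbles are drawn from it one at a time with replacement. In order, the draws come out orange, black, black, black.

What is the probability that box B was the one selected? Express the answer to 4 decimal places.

Compute the likelihood of the observed sequence for each case: P(data | box A) = (1/6)(5/6)(5/6)(5/6) = 0.096451; P(data | box B) = (1/4)(3/4)(3/4)(3/4) = 0.10547; P(data | box C) = (1/12)(11/12)(11/12)(11/12) = 0.064188.
Multiplying each by its prior: 2/9 · 0.096451 = 0.021433, 4/9 · 0.10547 = 0.046875, 1/3 · 0.064188 = 0.021396; these sum to 0.089704.
So P(box B | data) = (0.046875) / (0.089704) = 0.52255.

0.5225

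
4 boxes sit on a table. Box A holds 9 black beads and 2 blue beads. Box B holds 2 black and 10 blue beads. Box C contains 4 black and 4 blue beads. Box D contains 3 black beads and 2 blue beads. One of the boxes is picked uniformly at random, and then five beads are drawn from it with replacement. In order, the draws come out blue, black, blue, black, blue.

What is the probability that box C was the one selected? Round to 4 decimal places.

Under each hypothesis, the probability of the observed sequence is: P(data | box A) = (2/11)(9/11)(2/11)(9/11)(2/11) = 0.0040236; P(data | box B) = (10/12)(2/12)(10/12)(2/12)(10/12) = 0.016075; P(data | box C) = (4/8)(4/8)(4/8)(4/8)(4/8) = 0.03125; P(data | box D) = (2/5)(3/5)(2/5)(3/5)(2/5) = 0.02304.
Weighting by the prior gives 1/4 · 0.0040236 = 0.0010059, 1/4 · 0.016075 = 0.0040188, 1/4 · 0.03125 = 0.0078125, 1/4 · 0.02304 = 0.00576; with total 0.018597.
So P(box C | data) = (0.0078125) / (0.018597) = 0.42009.

0.4201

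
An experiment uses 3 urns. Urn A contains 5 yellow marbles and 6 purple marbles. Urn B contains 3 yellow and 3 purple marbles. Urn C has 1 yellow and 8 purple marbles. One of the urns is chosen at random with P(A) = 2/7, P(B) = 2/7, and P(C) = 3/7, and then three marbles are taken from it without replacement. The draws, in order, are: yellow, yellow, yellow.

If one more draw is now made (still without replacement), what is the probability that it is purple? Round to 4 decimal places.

The likelihood of the observed sequence under each hypothesis: P(data | urn A) = (5/11)(4/10)(3/9) = 0.060606; P(data | urn B) = (3/6)(2/5)(1/4) = 0.05; P(data | urn C) = (1/9)(0/8) = 0.
Multiplying each by its prior: 2/7 · 0.060606 = 0.017316, 2/7 · 0.05 = 0.014286, 3/7 · 0 = 0; these sum to 0.031602.
Normalising, the posterior is P(urn A | data) = 0.54795, P(urn B | data) = 0.45205, P(urn C | data) = 0.
So P(purple next | data) = Σ P(purple next | H) P(H | data) = (3/4)(0.54795) + (1)(0.45205) = 0.86301.

0.8630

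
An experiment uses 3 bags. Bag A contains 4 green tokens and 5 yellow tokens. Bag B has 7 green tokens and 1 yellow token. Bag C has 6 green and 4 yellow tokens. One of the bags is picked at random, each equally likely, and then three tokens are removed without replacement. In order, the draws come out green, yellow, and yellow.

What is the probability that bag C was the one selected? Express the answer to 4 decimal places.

Under each hypothesis, the probability of the observed sequence is: P(data | bag A) = (4/9)(5/8)(4/7) = 0.15873; P(data | bag B) = (7/8)(1/7)(0/6) = 0; P(data | bag C) = (6/10)(4/9)(3/8) = 0.1.
Weighting by the prior gives 1/3 · 0.15873 = 0.05291, 1/3 · 0 = 0, 1/3 · 0.1 = 0.033333; with total 0.086243.
Therefore the posterior P(bag C | data) = (0.033333) / (0.086243) = 0.3865.

0.3865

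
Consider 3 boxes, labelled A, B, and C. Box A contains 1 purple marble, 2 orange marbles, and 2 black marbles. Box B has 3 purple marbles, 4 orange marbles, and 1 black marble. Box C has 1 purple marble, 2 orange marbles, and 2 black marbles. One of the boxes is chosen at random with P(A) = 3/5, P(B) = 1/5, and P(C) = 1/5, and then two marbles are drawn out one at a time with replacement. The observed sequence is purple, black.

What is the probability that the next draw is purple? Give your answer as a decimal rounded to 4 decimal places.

0.2224

The likelihood of the observed sequence under each hypothesis: P(data | box A) = (1/5)(2/5) = 0.08; P(data | box B) = (3/8)(1/8) = 0.046875; P(data | box C) = (1/5)(2/5) = 0.08.
Weighting by the prior gives 3/5 · 0.08 = 0.048, 1/5 · 0.046875 = 0.009375, 1/5 · 0.08 = 0.016; summing to 0.073375.
The posterior is then P(box A | data) = 0.65417, P(box B | data) = 0.12777, P(box C | data) = 0.21806.
So P(purple next | data) = Σ P(purple next | H) P(H | data) = (1/5)(0.65417) + (3/8)(0.12777) + (1/5)(0.21806) = 0.22236.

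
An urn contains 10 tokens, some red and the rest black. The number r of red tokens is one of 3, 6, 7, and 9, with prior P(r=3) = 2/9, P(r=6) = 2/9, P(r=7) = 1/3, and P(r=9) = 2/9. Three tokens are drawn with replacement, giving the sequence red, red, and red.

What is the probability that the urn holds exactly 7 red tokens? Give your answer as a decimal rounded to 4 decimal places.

0.3461

Under each hypothesis, the probability of the observed sequence is: P(data | r = 3) = (3/10)(3/10)(3/10) = 0.027; P(data | r = 6) = (6/10)(6/10)(6/10) = 0.216; P(data | r = 7) = (7/10)(7/10)(7/10) = 0.343; P(data | r = 9) = (9/10)(9/10)(9/10) = 0.729.
Weighting by the prior gives 2/9 · 0.027 = 0.006, 2/9 · 0.216 = 0.048, 1/3 · 0.343 = 0.11433, 2/9 · 0.729 = 0.162; summing to 0.33033.
Hence P(r = 7 | data) = (0.11433) / (0.33033) = 0.34612.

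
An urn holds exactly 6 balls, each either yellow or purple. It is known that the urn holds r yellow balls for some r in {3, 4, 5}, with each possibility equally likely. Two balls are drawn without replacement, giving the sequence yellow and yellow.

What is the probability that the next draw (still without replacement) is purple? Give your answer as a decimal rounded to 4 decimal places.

Compute the likelihood of the observed sequence for each case: P(data | r = 3) = (3/6)(2/5) = 1/5; P(data | r = 4) = (4/6)(3/5) = 2/5; P(data | r = 5) = (5/6)(4/5) = 2/3.
The prior-weighted likelihoods are 1/3 · 1/5 = 1/15, 1/3 · 2/5 = 2/15, 1/3 · 2/3 = 2/9; with total 19/45.
The posterior is then P(r = 3 | data) = 3/19, P(r = 4 | data) = 6/19, P(r = 5 | data) = 10/19.
Averaging over the posterior, P(purple next | data) = (3/4)(3/19) + (1/2)(6/19) + (1/4)(10/19) = 31/76.

0.4079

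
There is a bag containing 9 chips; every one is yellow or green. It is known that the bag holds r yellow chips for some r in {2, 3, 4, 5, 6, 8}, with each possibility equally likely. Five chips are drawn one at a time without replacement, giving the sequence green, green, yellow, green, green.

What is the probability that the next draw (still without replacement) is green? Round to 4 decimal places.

The likelihood of the observed sequence under each hypothesis: P(data | r = 2) = (7/9)(6/8)(2/7)(5/6)(4/5) = 1/9; P(data | r = 3) = (6/9)(5/8)(3/7)(4/6)(3/5) = 1/14; P(data | r = 4) = (5/9)(4/8)(4/7)(3/6)(2/5) = 2/63; P(data | r = 5) = (4/9)(3/8)(5/7)(2/6)(1/5) = 1/126; P(data | r = 6) = (3/9)(2/8)(6/7)(1/6)(0/5) = 0; P(data | r = 8) = (1/9)(0/8) = 0.
The prior-weighted likelihoods are 1/6 · 1/9 = 1/54, 1/6 · 1/14 = 1/84, 1/6 · 2/63 = 1/189, 1/6 · 1/126 = 1/756, 1/6 · 0 = 0, 1/6 · 0 = 0; these sum to 1/27.
Dividing through by the total gives posterior P(r = 2 | data) = 1/2, P(r = 3 | data) = 9/28, P(r = 4 | data) = 1/7, P(r = 5 | data) = 1/28, P(r = 6 | data) = 0, P(r = 8 | data) = 0.
The predictive probability is P(green next | data) = (3/4)(1/2) + (1/2)(9/28) + (1/4)(1/7) + (0)(1/28) = 4/7.

0.5714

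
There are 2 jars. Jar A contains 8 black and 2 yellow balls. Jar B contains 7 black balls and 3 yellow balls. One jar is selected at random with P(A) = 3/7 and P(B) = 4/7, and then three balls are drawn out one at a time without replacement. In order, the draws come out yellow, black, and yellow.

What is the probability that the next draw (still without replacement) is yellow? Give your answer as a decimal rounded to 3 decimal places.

The likelihood of the observed sequence under each hypothesis: P(data | jar A) = (2/10)(8/9)(1/8) = 1/45; P(data | jar B) = (3/10)(7/9)(2/8) = 7/120.
Weighting by the prior gives 3/7 · 1/45 = 1/105, 4/7 · 7/120 = 1/30; these sum to 3/70.
Normalising, the posterior is P(jar A | data) = 2/9, P(jar B | data) = 7/9.
So P(yellow next | data) = Σ P(yellow next | H) P(H | data) = (0)(2/9) + (1/7)(7/9) = 1/9.

0.111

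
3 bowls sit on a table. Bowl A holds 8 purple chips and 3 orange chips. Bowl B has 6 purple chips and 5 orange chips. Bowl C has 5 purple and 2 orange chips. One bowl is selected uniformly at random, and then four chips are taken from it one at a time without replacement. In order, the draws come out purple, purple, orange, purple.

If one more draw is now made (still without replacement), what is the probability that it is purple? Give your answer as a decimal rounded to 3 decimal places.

0.632

For each hypothesis, P(data | H) works out to: P(data | bowl A) = (8/11)(7/10)(3/9)(6/8) = 0.12727; P(data | bowl B) = (6/11)(5/10)(5/9)(4/8) = 0.075758; P(data | bowl C) = (5/7)(4/6)(2/5)(3/4) = 0.14286.
The prior-weighted likelihoods are 1/3 · 0.12727 = 0.042424, 1/3 · 0.075758 = 0.025253, 1/3 · 0.14286 = 0.047619; these sum to 0.1153.
Dividing through by the total gives posterior P(bowl A | data) = 0.36796, P(bowl B | data) = 0.21902, P(bowl C | data) = 0.41302.
The predictive probability is P(purple next | data) = (5/7)(0.36796) + (3/7)(0.21902) + (2/3)(0.41302) = 0.63204.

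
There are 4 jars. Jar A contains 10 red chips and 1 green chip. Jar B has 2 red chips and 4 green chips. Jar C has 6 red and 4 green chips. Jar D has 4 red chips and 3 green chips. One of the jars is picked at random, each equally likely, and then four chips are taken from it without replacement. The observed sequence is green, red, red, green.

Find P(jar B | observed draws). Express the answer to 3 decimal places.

Compute the likelihood of the observed sequence for each case: P(data | jar A) = (1/11)(10/10)(9/9)(0/8) = 0; P(data | jar B) = (4/6)(2/5)(1/4)(3/3) = 1/15; P(data | jar C) = (4/10)(6/9)(5/8)(3/7) = 1/14; P(data | jar D) = (3/7)(4/6)(3/5)(2/4) = 3/35.
Multiplying each by its prior: 1/4 · 0 = 0, 1/4 · 1/15 = 1/60, 1/4 · 1/14 = 1/56, 1/4 · 3/35 = 3/140; summing to 47/840.
Hence P(jar B | data) = (1/60) / (47/840) = 14/47.

0.298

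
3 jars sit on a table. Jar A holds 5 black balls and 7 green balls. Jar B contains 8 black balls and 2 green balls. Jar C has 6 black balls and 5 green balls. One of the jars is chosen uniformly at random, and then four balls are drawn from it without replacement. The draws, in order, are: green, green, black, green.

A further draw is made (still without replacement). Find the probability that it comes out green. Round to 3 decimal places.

The likelihood of the observed sequence under each hypothesis: P(data | jar A) = (7/12)(6/11)(5/10)(5/9) = 0.088384; P(data | jar B) = (2/10)(1/9)(8/8)(0/7) = 0; P(data | jar C) = (5/11)(4/10)(6/9)(3/8) = 0.045455.
The prior-weighted likelihoods are 1/3 · 0.088384 = 0.029461, 1/3 · 0 = 0, 1/3 · 0.045455 = 0.015152; with total 0.044613.
Dividing through by the total gives posterior P(jar A | data) = 0.66038, P(jar B | data) = 0, P(jar C | data) = 0.33962.
So P(green next | data) = Σ P(green next | H) P(H | data) = (1/2)(0.66038) + (2/7)(0.33962) = 0.42722.

0.427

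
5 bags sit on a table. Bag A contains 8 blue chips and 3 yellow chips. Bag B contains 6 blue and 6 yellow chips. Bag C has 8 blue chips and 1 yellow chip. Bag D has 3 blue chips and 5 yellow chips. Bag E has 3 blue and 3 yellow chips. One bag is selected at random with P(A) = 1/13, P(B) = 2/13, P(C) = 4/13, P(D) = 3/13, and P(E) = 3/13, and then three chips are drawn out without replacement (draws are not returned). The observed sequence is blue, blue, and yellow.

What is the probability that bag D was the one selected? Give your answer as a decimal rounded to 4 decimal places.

0.1669

Compute the likelihood of the observed sequence for each case: P(data | bag A) = (8/11)(7/10)(3/9) = 0.1697; P(data | bag B) = (6/12)(5/11)(6/10) = 0.13636; P(data | bag C) = (8/9)(7/8)(1/7) = 0.11111; P(data | bag D) = (3/8)(2/7)(5/6) = 0.089286; P(data | bag E) = (3/6)(2/5)(3/4) = 0.15.
The prior-weighted likelihoods are 1/13 · 0.1697 = 0.013054, 2/13 · 0.13636 = 0.020979, 4/13 · 0.11111 = 0.034188, 3/13 · 0.089286 = 0.020604, 3/13 · 0.15 = 0.034615; with total 0.12344.
Hence P(bag D | data) = (0.020604) / (0.12344) = 0.16692.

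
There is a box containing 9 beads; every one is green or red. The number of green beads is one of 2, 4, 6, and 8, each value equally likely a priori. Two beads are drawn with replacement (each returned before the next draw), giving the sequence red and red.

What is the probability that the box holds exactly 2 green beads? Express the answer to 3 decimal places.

0.583

Under each hypothesis, the probability of the observed sequence is: P(data | r = 2) = (7/9)(7/9) = 49/81; P(data | r = 4) = (5/9)(5/9) = 25/81; P(data | r = 6) = (3/9)(3/9) = 1/9; P(data | r = 8) = (1/9)(1/9) = 1/81.
The prior-weighted likelihoods are 1/4 · 49/81 = 49/324, 1/4 · 25/81 = 25/324, 1/4 · 1/9 = 1/36, 1/4 · 1/81 = 1/324; summing to 7/27.
Therefore the posterior P(r = 2 | data) = (49/324) / (7/27) = 7/12.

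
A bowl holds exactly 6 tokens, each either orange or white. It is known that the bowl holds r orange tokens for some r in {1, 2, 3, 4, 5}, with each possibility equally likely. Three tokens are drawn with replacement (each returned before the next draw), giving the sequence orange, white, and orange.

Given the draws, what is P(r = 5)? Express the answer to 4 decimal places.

For each hypothesis, P(data | H) works out to: P(data | r = 1) = (1/6)(5/6)(1/6) = 5/216; P(data | r = 2) = (2/6)(4/6)(2/6) = 2/27; P(data | r = 3) = (3/6)(3/6)(3/6) = 1/8; P(data | r = 4) = (4/6)(2/6)(4/6) = 4/27; P(data | r = 5) = (5/6)(1/6)(5/6) = 25/216.
Weighting by the prior gives 1/5 · 5/216 = 1/216, 1/5 · 2/27 = 2/135, 1/5 · 1/8 = 1/40, 1/5 · 4/27 = 4/135, 1/5 · 25/216 = 5/216; with total 7/72.
Hence P(r = 5 | data) = (5/216) / (7/72) = 5/21.

0.2381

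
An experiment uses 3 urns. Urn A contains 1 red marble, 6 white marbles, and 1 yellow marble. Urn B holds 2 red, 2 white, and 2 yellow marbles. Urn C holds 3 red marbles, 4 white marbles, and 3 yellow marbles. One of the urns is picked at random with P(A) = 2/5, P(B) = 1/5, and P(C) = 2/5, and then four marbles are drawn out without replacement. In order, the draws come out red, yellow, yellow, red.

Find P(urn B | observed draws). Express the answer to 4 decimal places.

0.4375

Under each hypothesis, the probability of the observed sequence is: P(data | urn A) = (1/8)(1/7)(0/6) = 0; P(data | urn B) = (2/6)(2/5)(1/4)(1/3) = 0.011111; P(data | urn C) = (3/10)(3/9)(2/8)(2/7) = 0.0071429.
Multiplying each by its prior: 2/5 · 0 = 0, 1/5 · 0.011111 = 0.0022222, 2/5 · 0.0071429 = 0.0028571; these sum to 0.0050794.
Hence P(urn B | data) = (0.0022222) / (0.0050794) = 0.4375.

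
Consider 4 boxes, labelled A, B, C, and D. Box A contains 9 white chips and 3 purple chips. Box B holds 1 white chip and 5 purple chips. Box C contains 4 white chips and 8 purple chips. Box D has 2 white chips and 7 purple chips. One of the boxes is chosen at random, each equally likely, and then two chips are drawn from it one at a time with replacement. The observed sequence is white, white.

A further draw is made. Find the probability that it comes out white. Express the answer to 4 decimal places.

0.6320

Under each hypothesis, the probability of the observed sequence is: P(data | box A) = (9/12)(9/12) = 0.5625; P(data | box B) = (1/6)(1/6) = 0.027778; P(data | box C) = (4/12)(4/12) = 0.11111; P(data | box D) = (2/9)(2/9) = 0.049383.
Weighting by the prior gives 1/4 · 0.5625 = 0.14062, 1/4 · 0.027778 = 0.0069444, 1/4 · 0.11111 = 0.027778, 1/4 · 0.049383 = 0.012346; with total 0.18769.
Normalising, the posterior is P(box A | data) = 0.74923, P(box B | data) = 0.036999, P(box C | data) = 0.148, P(box D | data) = 0.065776.
So P(white next | data) = Σ P(white next | H) P(H | data) = (3/4)(0.74923) + (1/6)(0.036999) + (1/3)(0.148) + (2/9)(0.065776) = 0.63204.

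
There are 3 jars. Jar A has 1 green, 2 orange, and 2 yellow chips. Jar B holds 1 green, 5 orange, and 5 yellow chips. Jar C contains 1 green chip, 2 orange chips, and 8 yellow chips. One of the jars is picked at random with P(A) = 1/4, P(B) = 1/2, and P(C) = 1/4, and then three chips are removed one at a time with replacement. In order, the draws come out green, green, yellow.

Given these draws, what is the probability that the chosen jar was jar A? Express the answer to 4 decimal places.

0.5419

Compute the likelihood of the observed sequence for each case: P(data | jar A) = (1/5)(1/5)(2/5) = 0.016; P(data | jar B) = (1/11)(1/11)(5/11) = 0.0037566; P(data | jar C) = (1/11)(1/11)(8/11) = 0.0060105.
Multiplying each by its prior: 1/4 · 0.016 = 0.004, 1/2 · 0.0037566 = 0.0018783, 1/4 · 0.0060105 = 0.0015026; these sum to 0.0073809.
So P(jar A | data) = (0.004) / (0.0073809) = 0.54194.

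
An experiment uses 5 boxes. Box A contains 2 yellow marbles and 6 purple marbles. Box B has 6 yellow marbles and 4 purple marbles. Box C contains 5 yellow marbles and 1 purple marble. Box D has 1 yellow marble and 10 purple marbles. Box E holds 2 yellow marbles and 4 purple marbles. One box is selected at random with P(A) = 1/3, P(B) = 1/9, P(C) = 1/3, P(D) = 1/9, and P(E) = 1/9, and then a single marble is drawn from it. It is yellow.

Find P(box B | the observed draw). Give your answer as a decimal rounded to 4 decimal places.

Under each hypothesis, the probability of this draw is: P(data | box A) = (2/8) = 0.25; P(data | box B) = (6/10) = 0.6; P(data | box C) = (5/6) = 0.83333; P(data | box D) = (1/11) = 0.090909; P(data | box E) = (2/6) = 0.33333.
Multiplying each by its prior: 1/3 · 0.25 = 0.083333, 1/9 · 0.6 = 0.066667, 1/3 · 0.83333 = 0.27778, 1/9 · 0.090909 = 0.010101, 1/9 · 0.33333 = 0.037037; these sum to 0.47492.
Therefore the posterior P(box B | data) = (0.066667) / (0.47492) = 0.14038.

0.1404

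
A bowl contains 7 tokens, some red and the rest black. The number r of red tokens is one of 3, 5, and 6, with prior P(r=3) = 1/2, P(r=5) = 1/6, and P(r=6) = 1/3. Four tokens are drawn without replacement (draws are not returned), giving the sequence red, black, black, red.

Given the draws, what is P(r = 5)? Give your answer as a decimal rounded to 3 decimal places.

Compute the likelihood of the observed sequence for each case: P(data | r = 3) = (3/7)(4/6)(3/5)(2/4) = 3/35; P(data | r = 5) = (5/7)(2/6)(1/5)(4/4) = 1/21; P(data | r = 6) = (6/7)(1/6)(0/5) = 0.
Multiplying each by its prior: 1/2 · 3/35 = 3/70, 1/6 · 1/21 = 1/126, 1/3 · 0 = 0; these sum to 16/315.
Hence P(r = 5 | data) = (1/126) / (16/315) = 5/32.

0.156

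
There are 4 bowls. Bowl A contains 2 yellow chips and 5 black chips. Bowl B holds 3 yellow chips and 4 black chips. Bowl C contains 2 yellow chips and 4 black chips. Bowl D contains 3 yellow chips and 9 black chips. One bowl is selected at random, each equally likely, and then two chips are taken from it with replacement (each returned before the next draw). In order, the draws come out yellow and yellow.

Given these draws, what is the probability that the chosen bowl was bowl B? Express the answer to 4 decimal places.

Under each hypothesis, the probability of the observed sequence is: P(data | bowl A) = (2/7)(2/7) = 0.081633; P(data | bowl B) = (3/7)(3/7) = 0.18367; P(data | bowl C) = (2/6)(2/6) = 0.11111; P(data | bowl D) = (3/12)(3/12) = 0.0625.
Weighting by the prior gives 1/4 · 0.081633 = 0.020408, 1/4 · 0.18367 = 0.045918, 1/4 · 0.11111 = 0.027778, 1/4 · 0.0625 = 0.015625; these sum to 0.10973.
So P(bowl B | data) = (0.045918) / (0.10973) = 0.41847.

0.4185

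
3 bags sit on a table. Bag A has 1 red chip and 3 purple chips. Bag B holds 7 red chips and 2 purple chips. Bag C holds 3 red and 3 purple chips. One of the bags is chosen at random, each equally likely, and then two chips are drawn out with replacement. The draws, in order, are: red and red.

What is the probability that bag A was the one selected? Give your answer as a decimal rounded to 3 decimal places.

0.068

Under each hypothesis, the probability of the observed sequence is: P(data | bag A) = (1/4)(1/4) = 0.0625; P(data | bag B) = (7/9)(7/9) = 0.60494; P(data | bag C) = (3/6)(3/6) = 0.25.
The prior-weighted likelihoods are 1/3 · 0.0625 = 0.020833, 1/3 · 0.60494 = 0.20165, 1/3 · 0.25 = 0.083333; with total 0.30581.
Therefore the posterior P(bag A | data) = (0.020833) / (0.30581) = 0.068124.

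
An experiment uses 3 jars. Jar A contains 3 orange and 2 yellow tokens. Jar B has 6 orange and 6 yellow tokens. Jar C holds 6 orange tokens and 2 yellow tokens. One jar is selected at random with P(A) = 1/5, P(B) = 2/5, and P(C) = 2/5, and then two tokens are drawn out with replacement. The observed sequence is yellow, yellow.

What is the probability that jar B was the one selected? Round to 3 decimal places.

0.637

The likelihood of the observed sequence under each hypothesis: P(data | jar A) = (2/5)(2/5) = 4/25; P(data | jar B) = (6/12)(6/12) = 1/4; P(data | jar C) = (2/8)(2/8) = 1/16.
The prior-weighted likelihoods are 1/5 · 4/25 = 4/125, 2/5 · 1/4 = 1/10, 2/5 · 1/16 = 1/40; these sum to 157/1000.
By Bayes' rule, P(jar B | data) = (1/10) / (157/1000) = 100/157.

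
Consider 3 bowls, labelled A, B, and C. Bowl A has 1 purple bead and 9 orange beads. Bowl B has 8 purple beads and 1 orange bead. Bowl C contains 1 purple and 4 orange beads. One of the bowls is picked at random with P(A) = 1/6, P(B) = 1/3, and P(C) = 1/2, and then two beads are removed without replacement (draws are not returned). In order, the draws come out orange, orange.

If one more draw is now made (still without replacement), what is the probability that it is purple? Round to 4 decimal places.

Under each hypothesis, the probability of the observed sequence is: P(data | bowl A) = (9/10)(8/9) = 4/5; P(data | bowl B) = (1/9)(0/8) = 0; P(data | bowl C) = (4/5)(3/4) = 3/5.
The prior-weighted likelihoods are 1/6 · 4/5 = 2/15, 1/3 · 0 = 0, 1/2 · 3/5 = 3/10; summing to 13/30.
The posterior is then P(bowl A | data) = 4/13, P(bowl B | data) = 0, P(bowl C | data) = 9/13.
So P(purple next | data) = Σ P(purple next | H) P(H | data) = (1/8)(4/13) + (1/3)(9/13) = 7/26.

0.2692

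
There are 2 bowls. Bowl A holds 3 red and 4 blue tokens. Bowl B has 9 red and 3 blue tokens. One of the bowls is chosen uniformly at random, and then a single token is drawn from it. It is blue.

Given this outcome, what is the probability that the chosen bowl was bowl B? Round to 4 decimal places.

0.3043

For each hypothesis, P(data | H) works out to: P(data | bowl A) = (4/7) = 4/7; P(data | bowl B) = (3/12) = 1/4.
Multiplying each by its prior: 1/2 · 4/7 = 2/7, 1/2 · 1/4 = 1/8; these sum to 23/56.
So P(bowl B | data) = (1/8) / (23/56) = 7/23.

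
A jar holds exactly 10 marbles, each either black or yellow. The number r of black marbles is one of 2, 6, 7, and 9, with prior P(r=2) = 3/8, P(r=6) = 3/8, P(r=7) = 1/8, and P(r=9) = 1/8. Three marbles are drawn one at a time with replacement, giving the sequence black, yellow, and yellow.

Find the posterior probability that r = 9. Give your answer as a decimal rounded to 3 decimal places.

0.012

The likelihood of the observed sequence under each hypothesis: P(data | r = 2) = (2/10)(8/10)(8/10) = 0.128; P(data | r = 6) = (6/10)(4/10)(4/10) = 0.096; P(data | r = 7) = (7/10)(3/10)(3/10) = 0.063; P(data | r = 9) = (9/10)(1/10)(1/10) = 0.009.
The prior-weighted likelihoods are 3/8 · 0.128 = 0.048, 3/8 · 0.096 = 0.036, 1/8 · 0.063 = 0.007875, 1/8 · 0.009 = 0.001125; with total 0.093.
So P(r = 9 | data) = (0.001125) / (0.093) = 0.012097.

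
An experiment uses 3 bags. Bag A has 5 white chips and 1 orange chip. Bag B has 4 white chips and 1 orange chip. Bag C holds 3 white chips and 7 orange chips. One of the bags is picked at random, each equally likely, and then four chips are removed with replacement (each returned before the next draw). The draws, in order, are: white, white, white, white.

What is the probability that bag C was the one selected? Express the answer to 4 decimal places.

Compute the likelihood of the observed sequence for each case: P(data | bag A) = (5/6)(5/6)(5/6)(5/6) = 0.48225; P(data | bag B) = (4/5)(4/5)(4/5)(4/5) = 0.4096; P(data | bag C) = (3/10)(3/10)(3/10)(3/10) = 0.0081.
Multiplying each by its prior: 1/3 · 0.48225 = 0.16075, 1/3 · 0.4096 = 0.13653, 1/3 · 0.0081 = 0.0027; with total 0.29998.
Therefore the posterior P(bag C | data) = (0.0027) / (0.29998) = 0.0090005.

0.0090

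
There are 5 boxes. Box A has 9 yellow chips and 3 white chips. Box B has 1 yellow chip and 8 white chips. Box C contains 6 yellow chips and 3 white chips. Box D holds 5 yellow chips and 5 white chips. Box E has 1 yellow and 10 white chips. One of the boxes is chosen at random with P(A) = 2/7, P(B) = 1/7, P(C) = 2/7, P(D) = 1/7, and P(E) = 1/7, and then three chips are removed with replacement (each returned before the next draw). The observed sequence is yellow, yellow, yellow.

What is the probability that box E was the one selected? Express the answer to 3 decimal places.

0.000

Compute the likelihood of the observed sequence for each case: P(data | box A) = (9/12)(9/12)(9/12) = 0.42188; P(data | box B) = (1/9)(1/9)(1/9) = 0.0013717; P(data | box C) = (6/9)(6/9)(6/9) = 0.2963; P(data | box D) = (5/10)(5/10)(5/10) = 0.125; P(data | box E) = (1/11)(1/11)(1/11) = 0.00075131.
Weighting by the prior gives 2/7 · 0.42188 = 0.12054, 1/7 · 0.0013717 = 0.00019596, 2/7 · 0.2963 = 0.084656, 1/7 · 0.125 = 0.017857, 1/7 · 0.00075131 = 0.00010733; with total 0.22335.
Hence P(box E | data) = (0.00010733) / (0.22335) = 0.00048054.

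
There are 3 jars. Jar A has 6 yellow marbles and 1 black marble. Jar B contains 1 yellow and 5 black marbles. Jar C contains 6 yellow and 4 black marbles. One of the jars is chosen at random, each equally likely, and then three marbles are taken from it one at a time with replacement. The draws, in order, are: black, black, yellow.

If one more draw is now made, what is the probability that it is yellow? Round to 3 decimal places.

0.401

Under each hypothesis, the probability of the observed sequence is: P(data | jar A) = (1/7)(1/7)(6/7) = 0.017493; P(data | jar B) = (5/6)(5/6)(1/6) = 0.11574; P(data | jar C) = (4/10)(4/10)(6/10) = 0.096.
Weighting by the prior gives 1/3 · 0.017493 = 0.0058309, 1/3 · 0.11574 = 0.03858, 1/3 · 0.096 = 0.032; summing to 0.076411.
The posterior is then P(jar A | data) = 0.07631, P(jar B | data) = 0.5049, P(jar C | data) = 0.41879.
The predictive probability is P(yellow next | data) = (6/7)(0.07631) + (1/6)(0.5049) + (3/5)(0.41879) = 0.40083.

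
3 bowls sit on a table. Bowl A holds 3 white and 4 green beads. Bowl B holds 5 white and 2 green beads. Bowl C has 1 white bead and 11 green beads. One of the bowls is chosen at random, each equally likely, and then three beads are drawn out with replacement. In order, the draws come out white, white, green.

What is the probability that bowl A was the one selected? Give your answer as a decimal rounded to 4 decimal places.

Under each hypothesis, the probability of the observed sequence is: P(data | bowl A) = (3/7)(3/7)(4/7) = 0.10496; P(data | bowl B) = (5/7)(5/7)(2/7) = 0.14577; P(data | bowl C) = (1/12)(1/12)(11/12) = 0.0063657.
Multiplying each by its prior: 1/3 · 0.10496 = 0.034985, 1/3 · 0.14577 = 0.048591, 1/3 · 0.0063657 = 0.0021219; with total 0.085698.
Therefore the posterior P(bowl A | data) = (0.034985) / (0.085698) = 0.40824.

0.4082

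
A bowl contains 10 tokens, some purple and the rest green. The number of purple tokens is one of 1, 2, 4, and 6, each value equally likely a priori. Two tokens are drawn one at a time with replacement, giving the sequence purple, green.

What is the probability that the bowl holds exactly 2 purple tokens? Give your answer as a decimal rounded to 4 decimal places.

For each hypothesis, P(data | H) works out to: P(data | r = 1) = (1/10)(9/10) = 9/100; P(data | r = 2) = (2/10)(8/10) = 4/25; P(data | r = 4) = (4/10)(6/10) = 6/25; P(data | r = 6) = (6/10)(4/10) = 6/25.
Multiplying each by its prior: 1/4 · 9/100 = 9/400, 1/4 · 4/25 = 1/25, 1/4 · 6/25 = 3/50, 1/4 · 6/25 = 3/50; with total 73/400.
Hence P(r = 2 | data) = (1/25) / (73/400) = 16/73.

0.2192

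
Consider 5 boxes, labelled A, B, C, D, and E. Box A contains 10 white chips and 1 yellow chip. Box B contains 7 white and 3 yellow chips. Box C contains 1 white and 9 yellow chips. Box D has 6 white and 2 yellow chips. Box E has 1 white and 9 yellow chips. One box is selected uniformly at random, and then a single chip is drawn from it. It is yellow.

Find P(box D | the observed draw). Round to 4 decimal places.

Compute the likelihood of this draw for each case: P(data | box A) = (1/11) = 0.090909; P(data | box B) = (3/10) = 0.3; P(data | box C) = (9/10) = 0.9; P(data | box D) = (2/8) = 0.25; P(data | box E) = (9/10) = 0.9.
Weighting by the prior gives 1/5 · 0.090909 = 0.018182, 1/5 · 0.3 = 0.06, 1/5 · 0.9 = 0.18, 1/5 · 0.25 = 0.05, 1/5 · 0.9 = 0.18; summing to 0.48818.
So P(box D | data) = (0.05) / (0.48818) = 0.10242.

0.1024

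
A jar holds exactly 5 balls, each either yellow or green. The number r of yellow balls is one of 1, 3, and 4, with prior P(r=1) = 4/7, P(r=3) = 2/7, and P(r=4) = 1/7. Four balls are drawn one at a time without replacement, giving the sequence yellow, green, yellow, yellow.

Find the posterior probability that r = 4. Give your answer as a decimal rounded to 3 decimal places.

0.500

The likelihood of the observed sequence under each hypothesis: P(data | r = 1) = (1/5)(4/4)(0/3) = 0; P(data | r = 3) = (3/5)(2/4)(2/3)(1/2) = 1/10; P(data | r = 4) = (4/5)(1/4)(3/3)(2/2) = 1/5.
Weighting by the prior gives 4/7 · 0 = 0, 2/7 · 1/10 = 1/35, 1/7 · 1/5 = 1/35; summing to 2/35.
By Bayes' rule, P(r = 4 | data) = (1/35) / (2/35) = 1/2.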